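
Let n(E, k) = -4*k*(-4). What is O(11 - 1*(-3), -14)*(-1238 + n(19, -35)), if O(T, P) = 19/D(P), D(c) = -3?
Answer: 34162/3 ≈ 11387.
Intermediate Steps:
n(E, k) = 16*k
O(T, P) = -19/3 (O(T, P) = 19/(-3) = 19*(-1/3) = -19/3)
O(11 - 1*(-3), -14)*(-1238 + n(19, -35)) = -19*(-1238 + 16*(-35))/3 = -19*(-1238 - 560)/3 = -19/3*(-1798) = 34162/3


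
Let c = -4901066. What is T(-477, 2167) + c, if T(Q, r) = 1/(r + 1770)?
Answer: -19295496841/3937 ≈ -4.9011e+6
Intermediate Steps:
T(Q, r) = 1/(1770 + r)
T(-477, 2167) + c = 1/(1770 + 2167) - 4901066 = 1/3937 - 4901066 = -19295496841/3937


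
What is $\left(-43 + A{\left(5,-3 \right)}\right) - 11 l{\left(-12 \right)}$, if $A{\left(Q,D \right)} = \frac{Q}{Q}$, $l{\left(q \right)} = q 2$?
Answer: $222$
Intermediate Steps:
$l{\left(q \right)} = 2 q$
$A{\left(Q,D \right)} = 1$
$\left(-43 + A{\left(5,-3 \right)}\right) - 11 l{\left(-12 \right)} = \left(-43 + 1\right) - 11 \cdot 2 \left(-12\right) = -42 - -264 = -42 + 264 = 222$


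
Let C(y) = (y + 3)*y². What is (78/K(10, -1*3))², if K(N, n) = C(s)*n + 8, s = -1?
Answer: 1521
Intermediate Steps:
C(y) = y²*(3 + y) (C(y) = (3 + y)*y² = y²*(3 + y))
K(N, n) = 8 + 2*n (K(N, n) = ((-1)²*(3 - 1))*n + 8 = (1*2)*n + 8 = 2*n + 8 = 8 + 2*n)
(78/K(10, -1*3))² = (78/(8 + 2*(-1*3)))² = (78/(8 + 2*(-3)))² = (78/(8 - 6))² = (78/2)² = (78*(½))² = 39² = 1521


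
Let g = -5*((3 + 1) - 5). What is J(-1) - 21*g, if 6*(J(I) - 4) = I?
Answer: -607/6 ≈ -101.17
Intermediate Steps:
J(I) = 4 + I/6
g = 5 (g = -5*(4 - 5) = -5*(-1) = 5)
J(-1) - 21*g = (4 + (⅙)*(-1)) - 21*5 = (4 - ⅙) - 105 = 23/6 - 105 = -607/6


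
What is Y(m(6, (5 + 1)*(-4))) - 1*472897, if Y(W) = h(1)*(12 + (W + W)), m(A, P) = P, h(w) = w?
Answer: -472933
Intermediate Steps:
Y(W) = 12 + 2*W (Y(W) = 1*(12 + (W + W)) = 1*(12 + 2*W) = 12 + 2*W)
Y(m(6, (5 + 1)*(-4))) - 1*472897 = (12 + 2*((5 + 1)*(-4))) - 1*472897 = (12 + 2*(6*(-4))) - 472897 = (12 + 2*(-24)) - 472897 = (12 - 48) - 472897 = -36 - 472897 = -472933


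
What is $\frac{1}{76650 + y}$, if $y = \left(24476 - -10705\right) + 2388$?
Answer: $\frac{1}{114219} \approx 8.7551 \cdot 10^{-6}$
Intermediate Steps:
$y = 37569$ ($y = \left(24476 + 10705\right) + 2388 = 35181 + 2388 = 37569$)
$\frac{1}{76650 + y} = \frac{1}{76650 + 37569} = \frac{1}{114219}$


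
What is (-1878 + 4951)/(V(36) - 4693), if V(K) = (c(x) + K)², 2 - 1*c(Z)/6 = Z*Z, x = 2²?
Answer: -3073/2389 ≈ -1.2863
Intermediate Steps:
x = 4
c(Z) = 12 - 6*Z² (c(Z) = 12 - 6*Z*Z = 12 - 6*Z²)
V(K) = (-84 + K)² (V(K) = ((12 - 6*4²) + K)² = ((12 - 6*16) + K)² = ((12 - 96) + K)² = (-84 + K)²)
(-1878 + 4951)/(V(36) - 4693) = (-1878 + 4951)/((-84 + 36)² - 4693) = 3073/((-48)² - 4693) = 3073/(2304 - 4693) = 3073/(-2389) = 3073*(-1/2389) = -3073/2389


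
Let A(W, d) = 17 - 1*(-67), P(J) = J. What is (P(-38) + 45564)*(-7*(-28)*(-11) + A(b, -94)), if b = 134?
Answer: -94329872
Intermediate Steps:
A(W, d) = 84 (A(W, d) = 17 + 67 = 84)
(P(-38) + 45564)*(-7*(-28)*(-11) + A(b, -94)) = (-38 + 45564)*(-7*(-28)*(-11) + 84) = 45526*(196*(-11) + 84) = 45526*(-2156 + 84) = 45526*(-2072) = -94329872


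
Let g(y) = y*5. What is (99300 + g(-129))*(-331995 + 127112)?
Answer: -20212732365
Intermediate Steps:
g(y) = 5*y
(99300 + g(-129))*(-331995 + 127112) = (99300 + 5*(-129))*(-331995 + 127112) = (99300 - 645)*(-204883) = 98655*(-204883) = -20212732365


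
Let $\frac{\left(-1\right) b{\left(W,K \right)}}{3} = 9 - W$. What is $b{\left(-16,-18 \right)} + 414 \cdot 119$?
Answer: $49191$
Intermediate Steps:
$b{\left(W,K \right)} = -27 + 3 W$ ($b{\left(W,K \right)} = - 3 \left(9 - W\right) = -27 + 3 W$)
$b{\left(-16,-18 \right)} + 414 \cdot 119 = \left(-27 + 3 \left(-16\right)\right) + 414 \cdot 119 = \left(-27 - 48\right) + 49266 = -75 + 49266 = 49191$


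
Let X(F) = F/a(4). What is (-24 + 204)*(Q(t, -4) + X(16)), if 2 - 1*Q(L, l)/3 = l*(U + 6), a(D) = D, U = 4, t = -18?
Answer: 23400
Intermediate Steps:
Q(L, l) = 6 - 30*l (Q(L, l) = 6 - 3*l*(4 + 6) = 6 - 3*l*10 = 6 - 30*l)
X(F) = F/4
(-24 + 204)*(Q(t, -4) + X(16)) = (-24 + 204)*((6 - 30*(-4)) + (¼)*16) = 180*((6 + 120) + 4) = 180*(126 + 4) = 180*130 = 23400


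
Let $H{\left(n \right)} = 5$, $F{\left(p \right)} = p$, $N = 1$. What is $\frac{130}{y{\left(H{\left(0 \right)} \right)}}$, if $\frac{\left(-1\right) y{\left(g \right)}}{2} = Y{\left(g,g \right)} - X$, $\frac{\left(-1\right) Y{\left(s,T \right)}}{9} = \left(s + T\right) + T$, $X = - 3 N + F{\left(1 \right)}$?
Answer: $\frac{65}{133} \approx 0.48872$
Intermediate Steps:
$X = -2$ ($X = \left(-3\right) 1 + 1 = -3 + 1 = -2$)
$Y{\left(s,T \right)} = - 18 T - 9 s$ ($Y{\left(s,T \right)} = - 9 \left(\left(s + T\right) + T\right) = - 9 \left(\left(T + s\right) + T\right) = - 9 \left(s + 2 T\right) = - 18 T - 9 s$)
$y{\left(g \right)} = -4 + 54 g$ ($y{\left(g \right)} = - 2 \left(\left(- 18 g - 9 g\right) - -2\right) = - 2 \left(- 27 g + 2\right) = - 2 \left(2 - 27 g\right) = -4 + 54 g$)
$\frac{130}{y{\left(H{\left(0 \right)} \right)}} = \frac{130}{-4 + 54 \cdot 5} = \frac{130}{-4 + 270} = \frac{130}{266} = 130 \cdot \frac{1}{266} = \frac{65}{133}$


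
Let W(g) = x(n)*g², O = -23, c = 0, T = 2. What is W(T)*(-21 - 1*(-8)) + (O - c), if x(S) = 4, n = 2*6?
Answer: -231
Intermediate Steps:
n = 12
W(g) = 4*g²
W(T)*(-21 - 1*(-8)) + (O - c) = (4*2²)*(-21 - 1*(-8)) + (-23 - 1*0) = (4*4)*(-21 + 8) + (-23 + 0) = 16*(-13) - 23 = -208 - 23 = -231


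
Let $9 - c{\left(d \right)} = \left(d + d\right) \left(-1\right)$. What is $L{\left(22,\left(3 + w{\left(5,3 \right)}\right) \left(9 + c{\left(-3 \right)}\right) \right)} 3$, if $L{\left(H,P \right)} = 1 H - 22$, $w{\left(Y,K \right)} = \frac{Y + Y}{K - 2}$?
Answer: $0$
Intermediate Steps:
$w{\left(Y,K \right)} = \frac{2 Y}{-2 + K}$
$c{\left(d \right)} = 9 + 2 d$ ($c{\left(d \right)} = 9 - \left(d + d\right) \left(-1\right) = 9 - 2 d \left(-1\right) = 9 - - 2 d = 9 + 2 d$)
$L{\left(H,P \right)} = -22 + H$ ($L{\left(H,P \right)} = H - 22 = -22 + H$)
$L{\left(22,\left(3 + w{\left(5,3 \right)}\right) \left(9 + c{\left(-3 \right)}\right) \right)} 3 = \left(-22 + 22\right) 3 = 0 \cdot 3 = 0$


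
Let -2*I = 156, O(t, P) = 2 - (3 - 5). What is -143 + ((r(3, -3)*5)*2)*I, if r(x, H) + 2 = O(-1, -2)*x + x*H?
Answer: -923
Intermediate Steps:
O(t, P) = 4 (O(t, P) = 2 - 1*(-2) = 2 + 2 = 4)
I = -78 (I = -½*156 = -78)
r(x, H) = -2 + 4*x + H*x (r(x, H) = -2 + (4*x + x*H) = -2 + (4*x + H*x) = -2 + 4*x + H*x)
-143 + ((r(3, -3)*5)*2)*I = -143 + (((-2 + 4*3 - 3*3)*5)*2)*(-78) = -143 + (((-2 + 12 - 9)*5)*2)*(-78) = -143 + ((1*5)*2)*(-78) = -143 + (5*2)*(-78) = -143 + 10*(-78) = -143 - 780 = -923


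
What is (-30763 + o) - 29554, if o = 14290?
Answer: -46027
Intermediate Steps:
(-30763 + o) - 29554 = (-30763 + 14290) - 29554 = -16473 - 29554 = -46027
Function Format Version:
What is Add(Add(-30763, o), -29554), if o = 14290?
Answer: -46027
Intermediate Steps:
Add(Add(-30763, o), -29554) = Add(Add(-30763, 14290), -29554) = Add(-16473, -29554) = -46027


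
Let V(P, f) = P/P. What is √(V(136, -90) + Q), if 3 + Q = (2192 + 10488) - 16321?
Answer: I*√3643 ≈ 60.357*I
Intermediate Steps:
V(P, f) = 1
Q = -3644 (Q = -3 + ((2192 + 10488) - 16321) = -3 + (12680 - 16321) = -3 - 3641 = -3644)
√(V(136, -90) + Q) = √(1 - 3644) = √(-3643) = I*√3643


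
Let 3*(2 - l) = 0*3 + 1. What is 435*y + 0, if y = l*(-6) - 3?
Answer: -5655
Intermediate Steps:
l = 5/3 (l = 2 - (0*3 + 1)/3 = 2 - (0 + 1)/3 = 2 - ⅓*1 = 2 - ⅓ = 5/3 ≈ 1.6667)
y = -13 (y = (5/3)*(-6) - 3 = -10 - 3 = -13)
435*y + 0 = 435*(-13) + 0 = -5655 + 0 = -5655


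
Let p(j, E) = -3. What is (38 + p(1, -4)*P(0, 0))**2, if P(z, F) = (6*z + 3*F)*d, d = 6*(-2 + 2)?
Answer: 1444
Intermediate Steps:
d = 0 (d = 6*0 = 0)
P(z, F) = 0 (P(z, F) = (6*z + 3*F)*0 = (3*F + 6*z)*0 = 0)
(38 + p(1, -4)*P(0, 0))**2 = (38 - 3*0)**2 = (38 + 0)**2 = 38**2 = 1444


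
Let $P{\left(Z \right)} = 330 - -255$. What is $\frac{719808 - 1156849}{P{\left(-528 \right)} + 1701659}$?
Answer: $- \frac{437041}{1702244} \approx -0.25674$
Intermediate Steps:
$P{\left(Z \right)} = 585$ ($P{\left(Z \right)} = 330 + 255 = 585$)
$\frac{719808 - 1156849}{P{\left(-528 \right)} + 1701659} = \frac{719808 - 1156849}{585 + 1701659} = - \frac{437041}{1702244}$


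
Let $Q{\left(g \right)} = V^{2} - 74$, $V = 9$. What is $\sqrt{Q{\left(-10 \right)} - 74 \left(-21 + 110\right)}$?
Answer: $3 i \sqrt{731} \approx 81.111 i$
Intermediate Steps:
$Q{\left(g \right)} = 7$ ($Q{\left(g \right)} = 9^{2} - 74 = 81 - 74 = 7$)
$\sqrt{Q{\left(-10 \right)} - 74 \left(-21 + 110\right)} = \sqrt{7 - 74 \left(-21 + 110\right)} = \sqrt{7 - 6586} = \sqrt{-6579} = 3 i \sqrt{731}$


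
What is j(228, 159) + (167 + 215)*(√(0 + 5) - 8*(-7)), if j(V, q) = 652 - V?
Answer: 21816 + 382*√5 ≈ 22670.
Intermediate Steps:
j(228, 159) + (167 + 215)*(√(0 + 5) - 8*(-7)) = (652 - 1*228) + (167 + 215)*(√(0 + 5) - 8*(-7)) = (652 - 228) + 382*(√5 + 56) = 424 + 382*(56 + √5) = 424 + (21392 + 382*√5) = 21816 + 382*√5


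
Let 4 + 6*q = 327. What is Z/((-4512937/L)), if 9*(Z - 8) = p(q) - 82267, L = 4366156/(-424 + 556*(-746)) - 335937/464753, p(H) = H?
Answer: -267205027293554549/11756352138791317200 ≈ -0.022729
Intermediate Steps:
q = 323/6 (q = -2/3 + (1/6)*327 = -2/3 + 109/2 = 323/6 ≈ 53.833)
L = -542166285467/48241361400 (L = 4366156/(-424 - 414776) - 335937*1/464753 = 4366156/(-415200) - 335937/464753 = 4366156*(-1/415200) - 335937/464753 = -1091539/103800 - 335937/464753 = -542166285467/48241361400 ≈ -11.239)
Z = -492847/54 (Z = 8 + (323/6 - 82267)/9 = 8 + (1/9)*(-493279/6) = 8 - 493279/54 = -492847/54 ≈ -9126.8)
Z/((-4512937/L)) = -492847/(54*((-4512937/(-542166285467/48241361400)))) = -492847/(54*((-4512937*(-48241361400/542166285467)))) = -492847/(54*217710224792431800/542166285467) = -492847/54*542166285467/217710224792431800 = -267205027293554549/11756352138791317200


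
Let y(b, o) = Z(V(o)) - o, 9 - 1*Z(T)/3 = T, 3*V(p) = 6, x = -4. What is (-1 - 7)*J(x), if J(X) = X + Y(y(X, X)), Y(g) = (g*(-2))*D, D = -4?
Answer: -1568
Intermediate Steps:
V(p) = 2 (V(p) = (⅓)*6 = 2)
Z(T) = 27 - 3*T
y(b, o) = 21 - o (y(b, o) = (27 - 3*2) - o = (27 - 6) - o = 21 - o)
Y(g) = 8*g (Y(g) = (g*(-2))*(-4) = -2*g*(-4) = 8*g)
J(X) = 168 - 7*X (J(X) = X + 8*(21 - X) = X + (168 - 8*X) = 168 - 7*X)
(-1 - 7)*J(x) = (-1 - 7)*(168 - 7*(-4)) = -8*(168 + 28) = -8*196 = -1568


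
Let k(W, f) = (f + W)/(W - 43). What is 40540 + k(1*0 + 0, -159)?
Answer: 1743379/43 ≈ 40544.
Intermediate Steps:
k(W, f) = (W + f)/(-43 + W)
40540 + k(1*0 + 0, -159) = 40540 + ((1*0 + 0) - 159)/(-43 + (1*0 + 0)) = 40540 + ((0 + 0) - 159)/(-43 + (0 + 0)) = 40540 + (0 - 159)/(-43 + 0) = 40540 - 159/(-43) = 40540 - 1/43*(-159) = 40540 + 159/43 = 1743379/43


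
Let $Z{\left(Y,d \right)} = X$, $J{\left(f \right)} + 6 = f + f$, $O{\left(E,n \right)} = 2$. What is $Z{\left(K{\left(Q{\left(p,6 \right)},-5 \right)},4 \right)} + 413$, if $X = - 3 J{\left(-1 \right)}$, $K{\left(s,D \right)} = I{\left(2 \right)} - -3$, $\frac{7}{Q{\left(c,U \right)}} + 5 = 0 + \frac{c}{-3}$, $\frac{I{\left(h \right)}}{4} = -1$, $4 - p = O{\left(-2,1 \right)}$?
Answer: $437$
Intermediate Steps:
$p = 2$ ($p = 4 - 2 = 2$)
$I{\left(h \right)} = -4$ ($I{\left(h \right)} = 4 \left(-1\right) = -4$)
$J{\left(f \right)} = -6 + 2 f$ ($J{\left(f \right)} = -6 + \left(f + f\right) = -6 + 2 f$)
$Q{\left(c,U \right)} = \frac{7}{-5 - \frac{c}{3}}$ ($Q{\left(c,U \right)} = \frac{7}{-5 + \left(0 + \frac{c}{-3}\right)} = \frac{7}{-5 + \left(0 + c \left(- \frac{1}{3}\right)\right)} = \frac{7}{-5 + \left(0 - \frac{c}{3}\right)} = \frac{7}{-5 - \frac{c}{3}}$)
$K{\left(s,D \right)} = -1$ ($K{\left(s,D \right)} = -4 - -3 = -4 + 3 = -1$)
$X = 24$ ($X = - 3 \left(-6 + 2 \left(-1\right)\right) = - 3 \left(-6 - 2\right) = \left(-3\right) \left(-8\right) = 24$)
$Z{\left(Y,d \right)} = 24$
$Z{\left(K{\left(Q{\left(p,6 \right)},-5 \right)},4 \right)} + 413 = 24 + 413 = 437$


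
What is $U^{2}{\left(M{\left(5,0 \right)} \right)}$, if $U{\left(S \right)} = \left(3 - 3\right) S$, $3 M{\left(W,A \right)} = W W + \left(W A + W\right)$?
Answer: $0$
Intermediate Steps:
$M{\left(W,A \right)} = \frac{W}{3} + \frac{W^{2}}{3} + \frac{A W}{3}$ ($M{\left(W,A \right)} = \frac{W W + \left(W A + W\right)}{3} = \frac{W^{2} + \left(A W + W\right)}{3} = \frac{W^{2} + \left(W + A W\right)}{3} = \frac{W + W^{2} + A W}{3} = \frac{W}{3} + \frac{W^{2}}{3} + \frac{A W}{3}$)
$U{\left(S \right)} = 0$ ($U{\left(S \right)} = 0 S = 0$)
$U^{2}{\left(M{\left(5,0 \right)} \right)} = 0^{2} = 0$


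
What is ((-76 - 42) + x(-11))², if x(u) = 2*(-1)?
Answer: 14400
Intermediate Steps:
x(u) = -2
((-76 - 42) + x(-11))² = ((-76 - 42) - 2)² = (-118 - 2)² = (-120)² = 14400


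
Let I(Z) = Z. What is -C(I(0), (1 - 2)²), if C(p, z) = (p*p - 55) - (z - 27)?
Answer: 29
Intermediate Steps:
C(p, z) = -28 + p² - z (C(p, z) = (p² - 55) - (-27 + z) = (-55 + p²) + (27 - z) = -28 + p² - z)
-C(I(0), (1 - 2)²) = -(-28 + 0² - (1 - 2)²) = -(-28 + 0 - 1*(-1)²) = -(-28 + 0 - 1*1) = -(-28 + 0 - 1) = -1*(-29) = 29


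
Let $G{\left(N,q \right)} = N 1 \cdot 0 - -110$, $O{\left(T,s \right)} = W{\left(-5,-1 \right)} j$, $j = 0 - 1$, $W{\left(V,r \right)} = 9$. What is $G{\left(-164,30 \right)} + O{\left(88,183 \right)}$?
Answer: $101$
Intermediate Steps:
$j = -1$
$O{\left(T,s \right)} = -9$ ($O{\left(T,s \right)} = 9 \left(-1\right) = -9$)
$G{\left(N,q \right)} = 110$ ($G{\left(N,q \right)} = N 0 + 110 = 0 + 110 = 110$)
$G{\left(-164,30 \right)} + O{\left(88,183 \right)} = 110 - 9 = 101$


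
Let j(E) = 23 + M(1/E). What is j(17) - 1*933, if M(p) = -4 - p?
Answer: -15539/17 ≈ -914.06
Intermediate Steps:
j(E) = 19 - 1/E (j(E) = 23 + (-4 - 1/E) = 19 - 1/E)
j(17) - 1*933 = (19 - 1/17) - 1*933 = (19 - 1*1/17) - 933 = (19 - 1/17) - 933 = 322/17 - 933 = -15539/17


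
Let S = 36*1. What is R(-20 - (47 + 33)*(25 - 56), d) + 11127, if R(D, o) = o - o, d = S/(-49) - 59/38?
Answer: 11127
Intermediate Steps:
S = 36
d = -4259/1862 (d = 36/(-49) - 59/38 = 36*(-1/49) - 59*1/38 = -36/49 - 59/38 = -4259/1862 ≈ -2.2873)
R(D, o) = 0
R(-20 - (47 + 33)*(25 - 56), d) + 11127 = 0 + 11127 = 11127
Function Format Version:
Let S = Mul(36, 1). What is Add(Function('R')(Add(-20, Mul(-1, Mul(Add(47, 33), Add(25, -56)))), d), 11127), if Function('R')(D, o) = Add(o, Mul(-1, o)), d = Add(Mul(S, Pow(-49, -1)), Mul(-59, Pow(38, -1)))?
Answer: 11127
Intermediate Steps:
S = 36
d = Rational(-4259, 1862) (d = Add(Mul(36, Pow(-49, -1)), Mul(-59, Pow(38, -1))) = Add(Mul(36, Rational(-1, 49)), Mul(-59, Rational(1, 38))) = Add(Rational(-36, 49), Rational(-59, 38)) = Rational(-4259, 1862) ≈ -2.2873)
Function('R')(D, o) = 0
Add(Function('R')(Add(-20, Mul(-1, Mul(Add(47, 33), Add(25, -56)))), d), 11127) = Add(0, 11127) = 11127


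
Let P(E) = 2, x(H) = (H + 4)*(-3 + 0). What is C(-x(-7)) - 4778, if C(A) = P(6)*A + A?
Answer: -4805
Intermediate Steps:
x(H) = -12 - 3*H (x(H) = (4 + H)*(-3) = -12 - 3*H)
C(A) = 3*A (C(A) = 2*A + A = 3*A)
C(-x(-7)) - 4778 = 3*(-(-12 - 3*(-7))) - 4778 = 3*(-(-12 + 21)) - 4778 = 3*(-1*9) - 4778 = 3*(-9) - 4778 = -27 - 4778 = -4805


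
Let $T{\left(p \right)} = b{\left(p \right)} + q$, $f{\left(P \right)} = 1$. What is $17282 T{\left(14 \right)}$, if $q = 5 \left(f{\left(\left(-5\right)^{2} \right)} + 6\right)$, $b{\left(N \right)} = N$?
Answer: $846818$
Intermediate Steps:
$q = 35$ ($q = 5 \left(1 + 6\right) = 5 \cdot 7 = 35$)
$T{\left(p \right)} = 35 + p$ ($T{\left(p \right)} = p + 35 = 35 + p$)
$17282 T{\left(14 \right)} = 17282 \left(35 + 14\right) = 17282 \cdot 49 = 846818$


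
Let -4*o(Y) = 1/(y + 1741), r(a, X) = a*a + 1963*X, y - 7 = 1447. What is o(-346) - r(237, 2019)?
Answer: -51368775481/12780 ≈ -4.0195e+6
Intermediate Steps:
y = 1454 (y = 7 + 1447 = 1454)
r(a, X) = a**2 + 1963*X
o(Y) = -1/12780 (o(Y) = -1/(4*(1454 + 1741)) = -1/4/3195 = -1/4*1/3195 = -1/12780)
o(-346) - r(237, 2019) = -1/12780 - (237**2 + 1963*2019) = -1/12780 - (56169 + 3963297) = -1/12780 - 1*4019466 = -1/12780 - 4019466 = -51368775481/12780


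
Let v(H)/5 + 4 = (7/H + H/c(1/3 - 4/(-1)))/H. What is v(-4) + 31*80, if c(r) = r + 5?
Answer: 275825/112 ≈ 2462.7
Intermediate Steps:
c(r) = 5 + r
v(H) = -20 + 5*(7/H + 3*H/28)/H (v(H) = -20 + 5*((7/H + H/(5 + (1/3 - 4/(-1))))/H) = -20 + 5*((7/H + H/(5 + (1*(⅓) - 4*(-1))))/H) = -20 + 5*((7/H + H/(5 + (⅓ + 4)))/H) = -20 + 5*((7/H + H/(5 + 13/3))/H) = -20 + 5*((7/H + H/(28/3))/H) = -20 + 5*((7/H + H*(3/28))/H) = -20 + 5*((7/H + 3*H/28)/H) = -20 + 5*(7/H + 3*H/28)/H)
v(-4) + 31*80 = (-545/28 + 35/(-4)²) + 31*80 = (-545/28 + 35*(1/16)) + 2480 = (-545/28 + 35/16) + 2480 = -1935/112 + 2480 = 275825/112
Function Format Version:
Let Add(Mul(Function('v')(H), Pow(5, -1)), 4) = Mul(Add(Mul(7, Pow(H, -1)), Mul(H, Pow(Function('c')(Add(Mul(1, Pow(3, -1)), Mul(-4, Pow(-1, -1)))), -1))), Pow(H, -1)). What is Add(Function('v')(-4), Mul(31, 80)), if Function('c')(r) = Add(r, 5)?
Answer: Rational(275825, 112) ≈ 2462.7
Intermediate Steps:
Function('c')(r) = Add(5, r)
Function('v')(H) = Add(-20, Mul(5, Pow(H, -1), Add(Mul(7, Pow(H, -1)), Mul(Rational(3, 28), H)))) (Function('v')(H) = Add(-20, Mul(5, Mul(Add(Mul(7, Pow(H, -1)), Mul(H, Pow(Add(5, Add(Mul(1, Pow(3, -1)), Mul(-4, Pow(-1, -1)))), -1))), Pow(H, -1)))) = Add(-20, Mul(5, Mul(Add(Mul(7, Pow(H, -1)), Mul(H, Pow(Add(5, Add(Mul(1, Rational(1, 3)), Mul(-4, -1))), -1))), Pow(H, -1)))) = Add(-20, Mul(5, Mul(Add(Mul(7, Pow(H, -1)), Mul(H, Pow(Add(5, Add(Rational(1, 3), 4)), -1))), Pow(H, -1)))) = Add(-20, Mul(5, Mul(Add(Mul(7, Pow(H, -1)), Mul(H, Pow(Add(5, Rational(13, 3)), -1))), Pow(H, -1)))) = Add(-20, Mul(5, Mul(Add(Mul(7, Pow(H, -1)), Mul(H, Pow(Rational(28, 3), -1))), Pow(H, -1)))) = Add(-20, Mul(5, Mul(Add(Mul(7, Pow(H, -1)), Mul(H, Rational(3, 28))), Pow(H, -1)))) = Add(-20, Mul(5, Mul(Add(Mul(7, Pow(H, -1)), Mul(Rational(3, 28), H)), Pow(H, -1)))) = Add(-20, Mul(5, Mul(Pow(H, -1), Add(Mul(7, Pow(H, -1)), Mul(Rational(3, 28), H))))) = Add(-20, Mul(5, Pow(H, -1), Add(Mul(7, Pow(H, -1)), Mul(Rational(3, 28), H)))))
Add(Function('v')(-4), Mul(31, 80)) = Add(Add(Rational(-545, 28), Mul(35, Pow(-4, -2))), Mul(31, 80)) = Add(Add(Rational(-545, 28), Mul(35, Rational(1, 16))), 2480) = Add(Add(Rational(-545, 28), Rational(35, 16)), 2480) = Add(Rational(-1935, 112), 2480) = Rational(275825, 112)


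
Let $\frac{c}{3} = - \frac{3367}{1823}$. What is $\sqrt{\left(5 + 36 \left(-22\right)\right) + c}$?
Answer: $\frac{i \sqrt{2633874046}}{1823} \approx 28.152 i$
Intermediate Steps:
$c = - \frac{10101}{1823}$ ($c = 3 \left(- \frac{3367}{1823}\right) = - \frac{10101}{1823} \approx -5.5409$)
$\sqrt{\left(5 + 36 \left(-22\right)\right) + c} = \sqrt{\left(5 + 36 \left(-22\right)\right) - \frac{10101}{1823}} = \sqrt{\left(5 - 792\right) - \frac{10101}{1823}} = \sqrt{-787 - \frac{10101}{1823}} = \sqrt{- \frac{1444802}{1823}} = \frac{i \sqrt{2633874046}}{1823}$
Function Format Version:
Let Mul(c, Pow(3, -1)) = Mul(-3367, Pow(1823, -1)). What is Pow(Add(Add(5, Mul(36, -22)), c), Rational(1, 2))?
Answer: Mul(Rational(1, 1823), I, Pow(2633874046, Rational(1, 2))) ≈ Mul(28.152, I)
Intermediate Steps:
c = Rational(-10101, 1823) (c = Mul(3, Mul(-3367, Pow(1823, -1))) = Mul(3, Mul(-3367, Rational(1, 1823))) = Mul(3, Rational(-3367, 1823)) = Rational(-10101, 1823) ≈ -5.5409)
Pow(Add(Add(5, Mul(36, -22)), c), Rational(1, 2)) = Pow(Add(Add(5, Mul(36, -22)), Rational(-10101, 1823)), Rational(1, 2)) = Pow(Add(Add(5, -792), Rational(-10101, 1823)), Rational(1, 2)) = Pow(Add(-787, Rational(-10101, 1823)), Rational(1, 2)) = Pow(Rational(-1444802, 1823), Rational(1, 2)) = Mul(Rational(1, 1823), I, Pow(2633874046, Rational(1, 2)))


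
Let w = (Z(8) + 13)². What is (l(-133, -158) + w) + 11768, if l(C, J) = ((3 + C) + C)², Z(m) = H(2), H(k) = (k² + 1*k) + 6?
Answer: 81562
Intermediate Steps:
H(k) = 6 + k + k² (H(k) = (k² + k) + 6 = (k + k²) + 6 = 6 + k + k²)
Z(m) = 12 (Z(m) = 6 + 2 + 2² = 6 + 2 + 4 = 12)
l(C, J) = (3 + 2*C)²
w = 625 (w = (12 + 13)² = 25² = 625)
(l(-133, -158) + w) + 11768 = ((3 + 2*(-133))² + 625) + 11768 = ((3 - 266)² + 625) + 11768 = ((-263)² + 625) + 11768 = (69169 + 625) + 11768 = 69794 + 11768 = 81562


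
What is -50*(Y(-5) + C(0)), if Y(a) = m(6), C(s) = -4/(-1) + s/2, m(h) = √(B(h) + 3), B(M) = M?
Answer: -350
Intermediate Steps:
m(h) = √(3 + h) (m(h) = √(h + 3) = √(3 + h))
C(s) = 4 + s/2 (C(s) = -4*(-1) + s*(½) = 4 + s/2)
Y(a) = 3 (Y(a) = √(3 + 6) = √9 = 3)
-50*(Y(-5) + C(0)) = -50*(3 + (4 + (½)*0)) = -50*(3 + (4 + 0)) = -50*(3 + 4) = -50*7 = -350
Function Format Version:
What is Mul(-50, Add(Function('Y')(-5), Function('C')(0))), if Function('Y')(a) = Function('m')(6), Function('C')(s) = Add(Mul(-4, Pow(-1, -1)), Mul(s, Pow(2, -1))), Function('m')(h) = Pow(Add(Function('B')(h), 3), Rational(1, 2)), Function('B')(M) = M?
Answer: -350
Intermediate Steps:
Function('m')(h) = Pow(Add(3, h), Rational(1, 2)) (Function('m')(h) = Pow(Add(h, 3), Rational(1, 2)) = Pow(Add(3, h), Rational(1, 2)))
Function('C')(s) = Add(4, Mul(Rational(1, 2), s)) (Function('C')(s) = Add(Mul(-4, -1), Mul(s, Rational(1, 2))) = Add(4, Mul(Rational(1, 2), s)))
Function('Y')(a) = 3 (Function('Y')(a) = Pow(Add(3, 6), Rational(1, 2)) = Pow(9, Rational(1, 2)) = 3)
Mul(-50, Add(Function('Y')(-5), Function('C')(0))) = Mul(-50, Add(3, Add(4, Mul(Rational(1, 2), 0)))) = Mul(-50, Add(3, Add(4, 0))) = Mul(-50, Add(3, 4)) = Mul(-50, 7) = -350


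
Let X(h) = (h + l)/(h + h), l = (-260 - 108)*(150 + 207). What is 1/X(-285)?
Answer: 190/43887 ≈ 0.0043293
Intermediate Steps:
l = -131376 (l = -368*357 = -131376)
X(h) = (-131376 + h)/(2*h) (X(h) = (h - 131376)/(h + h) = (-131376 + h)/((2*h)) = (-131376 + h)*(1/(2*h)) = (-131376 + h)/(2*h))
1/X(-285) = 1/((1/2)*(-131376 - 285)/(-285)) = 1/((1/2)*(-1/285)*(-131661)) = 1/(43887/190) = 190/43887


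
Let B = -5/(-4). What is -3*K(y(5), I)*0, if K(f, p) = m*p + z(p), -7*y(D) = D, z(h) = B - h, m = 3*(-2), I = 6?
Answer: 0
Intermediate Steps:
B = 5/4 (B = -5*(-¼) = 5/4 ≈ 1.2500)
m = -6
z(h) = 5/4 - h
y(D) = -D/7
K(f, p) = 5/4 - 7*p (K(f, p) = -6*p + (5/4 - p) = 5/4 - 7*p)
-3*K(y(5), I)*0 = -3*(5/4 - 7*6)*0 = -3*(5/4 - 42)*0 = -3*(-163/4)*0 = (489/4)*0 = 0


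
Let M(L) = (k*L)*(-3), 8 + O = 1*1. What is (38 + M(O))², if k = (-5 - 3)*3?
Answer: 217156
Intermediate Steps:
k = -24 (k = -8*3 = -24)
O = -7 (O = -8 + 1*1 = -8 + 1 = -7)
M(L) = 72*L (M(L) = -24*L*(-3) = 72*L)
(38 + M(O))² = (38 + 72*(-7))² = (38 - 504)² = (-466)² = 217156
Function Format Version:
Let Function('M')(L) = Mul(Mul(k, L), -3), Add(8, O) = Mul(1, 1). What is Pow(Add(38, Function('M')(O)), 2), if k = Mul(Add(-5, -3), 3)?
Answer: 217156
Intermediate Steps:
k = -24 (k = Mul(-8, 3) = -24)
O = -7 (O = Add(-8, Mul(1, 1)) = Add(-8, 1) = -7)
Function('M')(L) = Mul(72, L) (Function('M')(L) = Mul(Mul(-24, L), -3) = Mul(72, L))
Pow(Add(38, Function('M')(O)), 2) = Pow(Add(38, Mul(72, -7)), 2) = Pow(Add(38, -504), 2) = Pow(-466, 2) = 217156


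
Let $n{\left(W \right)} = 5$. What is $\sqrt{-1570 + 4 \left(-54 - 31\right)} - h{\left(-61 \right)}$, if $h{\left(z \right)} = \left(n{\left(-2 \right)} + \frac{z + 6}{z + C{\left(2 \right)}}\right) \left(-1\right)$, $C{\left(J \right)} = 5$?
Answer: $\frac{335}{56} + i \sqrt{1910} \approx 5.9821 + 43.704 i$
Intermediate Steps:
$h{\left(z \right)} = -5 - \frac{6 + z}{5 + z}$ ($h{\left(z \right)} = \left(5 + \frac{z + 6}{z + 5}\right) \left(-1\right) = \left(5 + \frac{6 + z}{5 + z}\right) \left(-1\right) = -5 - \frac{6 + z}{5 + z}$)
$\sqrt{-1570 + 4 \left(-54 - 31\right)} - h{\left(-61 \right)} = \sqrt{-1570 + 4 \left(-54 - 31\right)} - \frac{-31 - -366}{5 - 61} = \sqrt{-1570 + 4 \left(-85\right)} - \frac{-31 + 366}{-56} = \sqrt{-1570 - 340} - \left(- \frac{1}{56}\right) 335 = \sqrt{-1910} - - \frac{335}{56} = i \sqrt{1910} + \frac{335}{56} = \frac{335}{56} + i \sqrt{1910}$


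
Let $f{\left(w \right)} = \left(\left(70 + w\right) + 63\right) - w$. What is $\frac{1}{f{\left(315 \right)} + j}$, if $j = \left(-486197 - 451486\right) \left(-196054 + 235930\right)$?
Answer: $- \frac{1}{37391047175} \approx -2.6744 \cdot 10^{-11}$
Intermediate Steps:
$f{\left(w \right)} = 133$ ($f{\left(w \right)} = \left(133 + w\right) - w = 133$)
$j = -37391047308$ ($j = \left(-937683\right) 39876 = -37391047308$)
$\frac{1}{f{\left(315 \right)} + j} = \frac{1}{133 - 37391047308} = \frac{1}{-37391047175} = - \frac{1}{37391047175}$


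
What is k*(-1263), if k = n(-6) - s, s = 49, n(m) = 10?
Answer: 49257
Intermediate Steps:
k = -39 (k = 10 - 1*49 = 10 - 49 = -39)
k*(-1263) = -39*(-1263) = 49257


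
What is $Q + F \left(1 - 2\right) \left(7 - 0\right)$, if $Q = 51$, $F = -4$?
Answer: $79$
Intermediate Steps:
$Q + F \left(1 - 2\right) \left(7 - 0\right) = 51 + - 4 \left(1 - 2\right) \left(7 - 0\right) = 51 + \left(-4\right) \left(-1\right) \left(7 + 0\right) = 51 + 4 \cdot 7 = 51 + 28 = 79$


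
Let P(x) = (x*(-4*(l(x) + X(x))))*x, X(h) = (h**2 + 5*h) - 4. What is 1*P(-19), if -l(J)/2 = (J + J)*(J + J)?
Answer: 3791944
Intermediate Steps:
X(h) = -4 + h**2 + 5*h
l(J) = -8*J**2 (l(J) = -2*(J + J)*(J + J) = -2*2*J*2*J = -8*J**2)
P(x) = x**2*(16 - 20*x + 28*x**2) (P(x) = (x*(-4*(-8*x**2 + (-4 + x**2 + 5*x))))*x = (x*(-4*(-4 - 7*x**2 + 5*x)))*x = (x*(16 - 20*x + 28*x**2))*x = x**2*(16 - 20*x + 28*x**2))
1*P(-19) = 1*((-19)**2*(16 - 20*(-19) + 28*(-19)**2)) = 1*(361*(16 + 380 + 28*361)) = 1*(361*(16 + 380 + 10108)) = 1*(361*10504) = 1*3791944 = 3791944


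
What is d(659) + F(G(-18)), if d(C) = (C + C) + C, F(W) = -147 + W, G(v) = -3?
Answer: 1827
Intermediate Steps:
d(C) = 3*C (d(C) = 2*C + C = 3*C)
d(659) + F(G(-18)) = 3*659 + (-147 - 3) = 1977 - 150 = 1827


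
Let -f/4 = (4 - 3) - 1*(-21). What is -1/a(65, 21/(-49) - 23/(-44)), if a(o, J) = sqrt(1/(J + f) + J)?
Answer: -190*sqrt(159461841)/690311 ≈ -3.4757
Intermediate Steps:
f = -88 (f = -4*((4 - 3) - 1*(-21)) = -4*(1 + 21) = -4*22 = -88)
a(o, J) = sqrt(J + 1/(-88 + J)) (a(o, J) = sqrt(1/(J - 88) + J) = sqrt(1/(-88 + J) + J) = sqrt(J + 1/(-88 + J)))
-1/a(65, 21/(-49) - 23/(-44)) = -1/(sqrt((1 + (21/(-49) - 23/(-44))*(-88 + (21/(-49) - 23/(-44))))/(-88 + (21/(-49) - 23/(-44))))) = -1/(sqrt((1 + (21*(-1/49) - 23*(-1/44))*(-88 + (21*(-1/49) - 23*(-1/44))))/(-88 + (21*(-1/49) - 23*(-1/44))))) = -1/(sqrt((1 + (-3/7 + 23/44)*(-88 + (-3/7 + 23/44)))/(-88 + (-3/7 + 23/44)))) = -1/(sqrt((1 + 29*(-88 + 29/308)/308)/(-88 + 29/308))) = -1/(sqrt((1 + (29/308)*(-27075/308))/(-27075/308))) = -1/(sqrt(-308*(1 - 785175/94864)/27075)) = -1/(sqrt(-308/27075*(-690311/94864))) = -1/(sqrt(690311/8339100)) = -1/(sqrt(159461841)/43890) = -190*sqrt(159461841)/690311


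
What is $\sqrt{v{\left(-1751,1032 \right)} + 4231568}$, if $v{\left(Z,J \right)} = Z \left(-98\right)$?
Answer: $\sqrt{4403166} \approx 2098.4$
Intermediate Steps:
$v{\left(Z,J \right)} = - 98 Z$
$\sqrt{v{\left(-1751,1032 \right)} + 4231568} = \sqrt{\left(-98\right) \left(-1751\right) + 4231568} = \sqrt{171598 + 4231568} = \sqrt{4403166}$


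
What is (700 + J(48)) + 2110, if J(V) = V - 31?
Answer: 2827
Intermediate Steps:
J(V) = -31 + V
(700 + J(48)) + 2110 = (700 + (-31 + 48)) + 2110 = (700 + 17) + 2110 = 717 + 2110 = 2827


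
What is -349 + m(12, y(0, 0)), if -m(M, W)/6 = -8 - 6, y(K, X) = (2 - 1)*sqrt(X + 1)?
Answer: -265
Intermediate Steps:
y(K, X) = sqrt(1 + X) (y(K, X) = 1*sqrt(1 + X) = sqrt(1 + X))
m(M, W) = 84 (m(M, W) = -6*(-8 - 6) = -6*(-14) = 84)
-349 + m(12, y(0, 0)) = -349 + 84 = -265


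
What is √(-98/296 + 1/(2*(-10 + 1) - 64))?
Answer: I*√3159911/3034 ≈ 0.5859*I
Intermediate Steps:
√(-98/296 + 1/(2*(-10 + 1) - 64)) = √(-98*1/296 + 1/(2*(-9) - 64)) = √(-49/148 + 1/(-18 - 64)) = √(-49/148 + 1/(-82)) = √(-49/148 - 1/82) = √(-2083/6068) = I*√3159911/3034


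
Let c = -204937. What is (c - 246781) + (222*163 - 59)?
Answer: -415591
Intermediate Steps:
(c - 246781) + (222*163 - 59) = (-204937 - 246781) + (222*163 - 59) = -451718 + (36186 - 59) = -451718 + 36127 = -415591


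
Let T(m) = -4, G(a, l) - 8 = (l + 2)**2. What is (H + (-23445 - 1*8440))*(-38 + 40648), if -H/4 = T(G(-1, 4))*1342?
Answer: -422871930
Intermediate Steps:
G(a, l) = 8 + (2 + l)**2 (G(a, l) = 8 + (l + 2)**2 = 8 + (2 + l)**2)
H = 21472 (H = -(-16)*1342 = -4*(-5368) = 21472)
(H + (-23445 - 1*8440))*(-38 + 40648) = (21472 + (-23445 - 1*8440))*(-38 + 40648) = (21472 + (-23445 - 8440))*40610 = (21472 - 31885)*40610 = -10413*40610 = -422871930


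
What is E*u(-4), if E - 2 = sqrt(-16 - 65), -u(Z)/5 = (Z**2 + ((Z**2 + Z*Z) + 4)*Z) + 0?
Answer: 1280 + 5760*I ≈ 1280.0 + 5760.0*I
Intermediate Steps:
u(Z) = -5*Z**2 - 5*Z*(4 + 2*Z**2) (u(Z) = -5*((Z**2 + ((Z**2 + Z*Z) + 4)*Z) + 0) = -5*((Z**2 + ((Z**2 + Z**2) + 4)*Z) + 0) = -5*((Z**2 + (2*Z**2 + 4)*Z) + 0) = -5*((Z**2 + (4 + 2*Z**2)*Z) + 0) = -5*((Z**2 + Z*(4 + 2*Z**2)) + 0) = -5*(Z**2 + Z*(4 + 2*Z**2)) = -5*Z**2 - 5*Z*(4 + 2*Z**2))
E = 2 + 9*I (E = 2 + sqrt(-16 - 65) = 2 + sqrt(-81) = 2 + 9*I ≈ 2.0 + 9.0*I)
E*u(-4) = (2 + 9*I)*(-5*(-4)*(4 - 4 + 2*(-4)**2)) = (2 + 9*I)*(-5*(-4)*(4 - 4 + 2*16)) = (2 + 9*I)*(-5*(-4)*(4 - 4 + 32)) = (2 + 9*I)*(-5*(-4)*32) = (2 + 9*I)*640 = 1280 + 5760*I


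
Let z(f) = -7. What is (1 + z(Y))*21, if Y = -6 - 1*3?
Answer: -126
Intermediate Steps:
Y = -9 (Y = -6 - 3 = -9)
(1 + z(Y))*21 = (1 - 7)*21 = -6*21 = -126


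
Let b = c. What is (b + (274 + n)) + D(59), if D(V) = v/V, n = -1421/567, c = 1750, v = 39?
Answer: 9663878/4779 ≈ 2022.2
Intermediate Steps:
n = -203/81 (n = -1421*1/567 = -203/81 ≈ -2.5062)
b = 1750
D(V) = 39/V
(b + (274 + n)) + D(59) = (1750 + (274 - 203/81)) + 39/59 = (1750 + 21991/81) + 39*(1/59) = 163741/81 + 39/59 = 9663878/4779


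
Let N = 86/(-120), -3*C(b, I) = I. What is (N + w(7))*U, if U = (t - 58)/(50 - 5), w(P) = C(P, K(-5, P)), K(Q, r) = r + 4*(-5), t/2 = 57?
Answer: 3038/675 ≈ 4.5007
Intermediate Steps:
t = 114 (t = 2*57 = 114)
K(Q, r) = -20 + r (K(Q, r) = r - 20 = -20 + r)
C(b, I) = -I/3
w(P) = 20/3 - P/3 (w(P) = -(-20 + P)/3 = 20/3 - P/3)
U = 56/45 (U = (114 - 58)/(50 - 5) = 56/45 ≈ 1.2444)
N = -43/60 (N = 86*(-1/120) = -43/60 ≈ -0.71667)
(N + w(7))*U = (-43/60 + (20/3 - 1/3*7))*(56/45) = (-43/60 + (20/3 - 7/3))*(56/45) = (-43/60 + 13/3)*(56/45) = (217/60)*(56/45) = 3038/675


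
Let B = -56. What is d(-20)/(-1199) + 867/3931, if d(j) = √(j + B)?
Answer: 867/3931 - 2*I*√19/1199 ≈ 0.22055 - 0.0072709*I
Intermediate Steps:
d(j) = √(-56 + j) (d(j) = √(j - 56) = √(-56 + j))
d(-20)/(-1199) + 867/3931 = √(-56 - 20)/(-1199) + 867/3931 = √(-76)*(-1/1199) + 867*(1/3931) = (2*I*√19)*(-1/1199) + 867/3931 = -2*I*√19/1199 + 867/3931 = 867/3931 - 2*I*√19/1199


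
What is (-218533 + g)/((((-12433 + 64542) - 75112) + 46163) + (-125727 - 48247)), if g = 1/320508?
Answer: 70041574763/48337093512 ≈ 1.4490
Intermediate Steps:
g = 1/320508 ≈ 3.1200e-6
(-218533 + g)/((((-12433 + 64542) - 75112) + 46163) + (-125727 - 48247)) = (-218533 + 1/320508)/((((-12433 + 64542) - 75112) + 46163) + (-125727 - 48247)) = -70041574763/(320508*(((52109 - 75112) + 46163) - 173974)) = -70041574763/(320508*((-23003 + 46163) - 173974)) = -70041574763/(320508*(23160 - 173974)) = -70041574763/320508/(-150814) = -70041574763/320508*(-1/150814) = 70041574763/48337093512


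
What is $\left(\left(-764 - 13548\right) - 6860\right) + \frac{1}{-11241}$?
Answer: $- \frac{237994453}{11241} \approx -21172.0$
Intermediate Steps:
$\left(\left(-764 - 13548\right) - 6860\right) + \frac{1}{-11241} = \left(-14312 - 6860\right) - \frac{1}{11241} = -21172 - \frac{1}{11241} = - \frac{237994453}{11241}$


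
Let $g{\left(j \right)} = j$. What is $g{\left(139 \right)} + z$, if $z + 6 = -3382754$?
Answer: $-3382621$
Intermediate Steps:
$z = -3382760$ ($z = -6 - 3382754 = -3382760$)
$g{\left(139 \right)} + z = 139 - 3382760 = -3382621$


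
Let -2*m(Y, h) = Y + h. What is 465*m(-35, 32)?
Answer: 1395/2 ≈ 697.50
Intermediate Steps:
m(Y, h) = -Y/2 - h/2 (m(Y, h) = -(Y + h)/2 = -Y/2 - h/2)
465*m(-35, 32) = 465*(-1/2*(-35) - 1/2*32) = 465*(35/2 - 16) = 465*(3/2) = 1395/2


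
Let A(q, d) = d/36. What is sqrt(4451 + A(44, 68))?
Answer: 2*sqrt(10019)/3 ≈ 66.730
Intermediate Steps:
A(q, d) = d/36 (A(q, d) = d*(1/36) = d/36)
sqrt(4451 + A(44, 68)) = sqrt(4451 + (1/36)*68) = sqrt(4451 + 17/9) = sqrt(40076/9) = 2*sqrt(10019)/3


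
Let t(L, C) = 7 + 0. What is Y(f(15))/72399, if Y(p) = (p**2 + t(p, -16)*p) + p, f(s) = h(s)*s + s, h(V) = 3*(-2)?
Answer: 1675/24133 ≈ 0.069407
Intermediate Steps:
h(V) = -6
t(L, C) = 7
f(s) = -5*s (f(s) = -6*s + s = -5*s)
Y(p) = p**2 + 8*p (Y(p) = (p**2 + 7*p) + p = p**2 + 8*p)
Y(f(15))/72399 = ((-5*15)*(8 - 5*15))/72399 = -75*(8 - 75)*(1/72399) = -75*(-67)*(1/72399) = 5025*(1/72399) = 1675/24133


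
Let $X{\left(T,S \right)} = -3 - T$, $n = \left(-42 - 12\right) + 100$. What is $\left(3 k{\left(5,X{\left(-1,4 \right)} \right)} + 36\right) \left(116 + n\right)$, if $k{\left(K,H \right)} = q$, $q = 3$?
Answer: $7290$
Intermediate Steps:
$n = 46$ ($n = -54 + 100 = 46$)
$k{\left(K,H \right)} = 3$
$\left(3 k{\left(5,X{\left(-1,4 \right)} \right)} + 36\right) \left(116 + n\right) = \left(3 \cdot 3 + 36\right) \left(116 + 46\right) = \left(9 + 36\right) 162 = 45 \cdot 162 = 7290$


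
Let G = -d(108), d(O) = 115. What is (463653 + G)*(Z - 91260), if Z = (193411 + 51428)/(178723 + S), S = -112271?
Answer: -1405485383950689/33226 ≈ -4.2301e+10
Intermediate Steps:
G = -115 (G = -1*115 = -115)
Z = 244839/66452 (Z = (193411 + 51428)/(178723 - 112271) = 244839/66452 ≈ 3.6844)
(463653 + G)*(Z - 91260) = (463653 - 115)*(244839/66452 - 91260) = 463538*(-6064164681/66452) = -1405485383950689/33226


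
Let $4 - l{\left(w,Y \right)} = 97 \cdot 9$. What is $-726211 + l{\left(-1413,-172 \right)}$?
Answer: $-727080$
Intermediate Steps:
$l{\left(w,Y \right)} = -869$ ($l{\left(w,Y \right)} = 4 - 97 \cdot 9 = 4 - 873 = -869$)
$-726211 + l{\left(-1413,-172 \right)} = -726211 - 869 = -727080$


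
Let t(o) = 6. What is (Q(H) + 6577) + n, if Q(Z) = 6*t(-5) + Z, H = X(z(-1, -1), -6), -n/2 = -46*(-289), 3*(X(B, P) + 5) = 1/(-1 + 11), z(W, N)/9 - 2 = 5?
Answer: -599399/30 ≈ -19980.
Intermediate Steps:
z(W, N) = 63 (z(W, N) = 18 + 9*5 = 18 + 45 = 63)
X(B, P) = -149/30 (X(B, P) = -5 + 1/(3*(-1 + 11)) = -5 + (1/3)/10 = -5 + (1/3)*(1/10) = -5 + 1/30 = -149/30)
n = -26588 (n = -(-92)*(-289) = -2*13294 = -26588)
H = -149/30 ≈ -4.9667
Q(Z) = 36 + Z (Q(Z) = 6*6 + Z = 36 + Z)
(Q(H) + 6577) + n = ((36 - 149/30) + 6577) - 26588 = (931/30 + 6577) - 26588 = 198241/30 - 26588 = -599399/30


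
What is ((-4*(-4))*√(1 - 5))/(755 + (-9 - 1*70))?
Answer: 8*I/169 ≈ 0.047337*I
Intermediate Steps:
((-4*(-4))*√(1 - 5))/(755 + (-9 - 1*70)) = (16*√(-4))/(755 + (-9 - 70)) = (16*(2*I))/(755 - 79) = (32*I)/676 = (32*I)*(1/676) = 8*I/169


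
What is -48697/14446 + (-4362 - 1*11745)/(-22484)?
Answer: -264323/99572 ≈ -2.6546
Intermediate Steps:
-48697/14446 + (-4362 - 1*11745)/(-22484) = -48697*1/14446 + (-4362 - 11745)*(-1/22484) = -209/62 - 16107*(-1/22484) = -209/62 + 2301/3212 = -264323/99572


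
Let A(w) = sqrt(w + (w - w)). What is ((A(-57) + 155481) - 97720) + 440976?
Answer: 498737 + I*sqrt(57) ≈ 4.9874e+5 + 7.5498*I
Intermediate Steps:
A(w) = sqrt(w) (A(w) = sqrt(w + 0) = sqrt(w))
((A(-57) + 155481) - 97720) + 440976 = ((sqrt(-57) + 155481) - 97720) + 440976 = ((I*sqrt(57) + 155481) - 97720) + 440976 = ((155481 + I*sqrt(57)) - 97720) + 440976 = (57761 + I*sqrt(57)) + 440976 = 498737 + I*sqrt(57)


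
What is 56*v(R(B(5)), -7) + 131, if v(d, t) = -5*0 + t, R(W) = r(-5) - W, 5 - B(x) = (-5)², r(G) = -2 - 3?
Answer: -261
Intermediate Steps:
r(G) = -5
B(x) = -20 (B(x) = 5 - 1*(-5)² = 5 - 1*25 = 5 - 25 = -20)
R(W) = -5 - W
v(d, t) = t (v(d, t) = 0 + t = t)
56*v(R(B(5)), -7) + 131 = 56*(-7) + 131 = -392 + 131 = -261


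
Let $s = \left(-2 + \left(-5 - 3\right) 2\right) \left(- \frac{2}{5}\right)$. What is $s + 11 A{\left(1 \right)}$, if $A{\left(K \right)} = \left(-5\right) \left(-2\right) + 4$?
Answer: $\frac{806}{5} \approx 161.2$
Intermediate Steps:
$s = \frac{36}{5}$ ($s = \left(-2 - 16\right) \left(\left(-2\right) \frac{1}{5}\right) = \left(-2 - 16\right) \left(- \frac{2}{5}\right) = \left(-18\right) \left(- \frac{2}{5}\right) = \frac{36}{5} \approx 7.2$)
$A{\left(K \right)} = 14$ ($A{\left(K \right)} = 10 + 4 = 14$)
$s + 11 A{\left(1 \right)} = \frac{36}{5} + 11 \cdot 14 = \frac{36}{5} + 154 = \frac{806}{5}$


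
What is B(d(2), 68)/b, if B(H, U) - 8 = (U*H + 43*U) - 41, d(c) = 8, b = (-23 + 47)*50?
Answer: 229/80 ≈ 2.8625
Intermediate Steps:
b = 1200 (b = 24*50 = 1200)
B(H, U) = -33 + 43*U + H*U (B(H, U) = 8 + ((U*H + 43*U) - 41) = 8 + ((H*U + 43*U) - 41) = 8 + ((43*U + H*U) - 41) = 8 + (-41 + 43*U + H*U) = -33 + 43*U + H*U)
B(d(2), 68)/b = (-33 + 43*68 + 8*68)/1200 = (-33 + 2924 + 544)*(1/1200) = 3435*(1/1200) = 229/80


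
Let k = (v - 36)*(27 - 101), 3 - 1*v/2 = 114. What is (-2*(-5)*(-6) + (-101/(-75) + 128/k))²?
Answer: 48972129964081/14238455625 ≈ 3439.4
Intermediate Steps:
v = -222 (v = 6 - 2*114 = 6 - 228 = -222)
k = 19092 (k = (-222 - 36)*(27 - 101) = -258*(-74) = 19092)
(-2*(-5)*(-6) + (-101/(-75) + 128/k))² = (-2*(-5)*(-6) + (-101/(-75) + 128/19092))² = (10*(-6) + (-101*(-1/75) + 128*(1/19092)))² = (-60 + (101/75 + 32/4773))² = (-60 + 161491/119325)² = (-6998009/119325)² = 48972129964081/14238455625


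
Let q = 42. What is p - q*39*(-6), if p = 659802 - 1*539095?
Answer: 130535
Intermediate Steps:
p = 120707 (p = 659802 - 539095 = 120707)
p - q*39*(-6) = 120707 - 42*39*(-6) = 120707 - 1638*(-6) = 120707 - 1*(-9828) = 120707 + 9828 = 130535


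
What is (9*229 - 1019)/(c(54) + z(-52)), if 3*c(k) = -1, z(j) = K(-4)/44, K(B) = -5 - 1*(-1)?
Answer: -17193/7 ≈ -2456.1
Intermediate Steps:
K(B) = -4 (K(B) = -5 + 1 = -4)
z(j) = -1/11 (z(j) = -4/44 = -4*1/44 = -1/11)
c(k) = -⅓ (c(k) = (⅓)*(-1) = -⅓)
(9*229 - 1019)/(c(54) + z(-52)) = (9*229 - 1019)/(-⅓ - 1/11) = (2061 - 1019)/(-14/33) = 1042*(-33/14) = -17193/7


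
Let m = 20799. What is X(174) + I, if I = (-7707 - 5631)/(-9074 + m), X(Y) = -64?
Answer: -763738/11725 ≈ -65.138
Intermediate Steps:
I = -13338/11725 (I = (-7707 - 5631)/(-9074 + 20799) = -13338/11725 ≈ -1.1376)
X(174) + I = -64 - 13338/11725 = -763738/11725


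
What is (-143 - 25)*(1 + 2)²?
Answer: -1512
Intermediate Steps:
(-143 - 25)*(1 + 2)² = -168*3² = -168*9 = -1512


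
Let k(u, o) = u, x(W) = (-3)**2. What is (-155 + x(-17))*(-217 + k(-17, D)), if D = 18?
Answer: 34164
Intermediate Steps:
x(W) = 9
(-155 + x(-17))*(-217 + k(-17, D)) = (-155 + 9)*(-217 - 17) = -146*(-234) = 34164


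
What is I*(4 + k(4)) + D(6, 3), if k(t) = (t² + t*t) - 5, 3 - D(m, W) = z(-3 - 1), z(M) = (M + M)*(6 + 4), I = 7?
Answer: 300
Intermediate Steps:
z(M) = 20*M (z(M) = (2*M)*10 = 20*M)
D(m, W) = 83 (D(m, W) = 3 - 20*(-3 - 1) = 3 - 20*(-4) = 3 - 1*(-80) = 3 + 80 = 83)
k(t) = -5 + 2*t² (k(t) = (t² + t²) - 5 = 2*t² - 5 = -5 + 2*t²)
I*(4 + k(4)) + D(6, 3) = 7*(4 + (-5 + 2*4²)) + 83 = 7*(4 + (-5 + 2*16)) + 83 = 7*(4 + (-5 + 32)) + 83 = 7*(4 + 27) + 83 = 7*31 + 83 = 217 + 83 = 300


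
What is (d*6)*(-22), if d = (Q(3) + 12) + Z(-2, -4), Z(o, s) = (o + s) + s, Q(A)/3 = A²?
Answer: -3828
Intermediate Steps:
Q(A) = 3*A²
Z(o, s) = o + 2*s
d = 29 (d = (3*3² + 12) + (-2 + 2*(-4)) = (3*9 + 12) + (-2 - 8) = (27 + 12) - 10 = 39 - 10 = 29)
(d*6)*(-22) = (29*6)*(-22) = 174*(-22) = -3828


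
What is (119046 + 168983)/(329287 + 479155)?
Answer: 288029/808442 ≈ 0.35628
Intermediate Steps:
(119046 + 168983)/(329287 + 479155) = 288029/808442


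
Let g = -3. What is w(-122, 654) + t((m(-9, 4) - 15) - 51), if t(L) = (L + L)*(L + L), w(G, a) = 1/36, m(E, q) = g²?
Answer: 467857/36 ≈ 12996.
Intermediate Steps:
m(E, q) = 9 (m(E, q) = (-3)² = 9)
w(G, a) = 1/36
t(L) = 4*L² (t(L) = (2*L)*(2*L) = 4*L²)
w(-122, 654) + t((m(-9, 4) - 15) - 51) = 1/36 + 4*((9 - 15) - 51)² = 1/36 + 4*(-6 - 51)² = 1/36 + 4*(-57)² = 1/36 + 4*3249 = 1/36 + 12996 = 467857/36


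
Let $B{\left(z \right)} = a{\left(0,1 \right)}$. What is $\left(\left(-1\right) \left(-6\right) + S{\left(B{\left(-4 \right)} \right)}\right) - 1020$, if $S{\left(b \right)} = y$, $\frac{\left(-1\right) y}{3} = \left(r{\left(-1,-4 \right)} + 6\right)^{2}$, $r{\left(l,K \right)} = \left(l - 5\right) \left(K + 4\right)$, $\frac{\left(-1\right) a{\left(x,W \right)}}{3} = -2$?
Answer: $-1122$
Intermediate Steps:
$a{\left(x,W \right)} = 6$ ($a{\left(x,W \right)} = \left(-3\right) \left(-2\right) = 6$)
$B{\left(z \right)} = 6$
$r{\left(l,K \right)} = \left(-5 + l\right) \left(4 + K\right)$
$y = -108$ ($y = - 3 \left(\left(-20 - -20 + 4 \left(-1\right) - -4\right) + 6\right)^{2} = - 3 \left(\left(-20 + 20 - 4 + 4\right) + 6\right)^{2} = - 3 \left(0 + 6\right)^{2} = - 3 \cdot 6^{2} = \left(-3\right) 36 = -108$)
$S{\left(b \right)} = -108$
$\left(\left(-1\right) \left(-6\right) + S{\left(B{\left(-4 \right)} \right)}\right) - 1020 = \left(\left(-1\right) \left(-6\right) - 108\right) - 1020 = \left(6 - 108\right) - 1020 = -102 - 1020 = -1122$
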